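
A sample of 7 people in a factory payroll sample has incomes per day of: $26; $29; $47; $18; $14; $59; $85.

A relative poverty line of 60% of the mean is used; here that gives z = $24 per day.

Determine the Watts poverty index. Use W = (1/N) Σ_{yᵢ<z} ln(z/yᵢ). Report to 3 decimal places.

0.118

Below z: $14, $18 (q = 2 of N = 7).
Log shortfalls: ln(24/14) = 0.5390; ln(24/18) = 0.2877.
W = 0.826679 / 7 = 0.118.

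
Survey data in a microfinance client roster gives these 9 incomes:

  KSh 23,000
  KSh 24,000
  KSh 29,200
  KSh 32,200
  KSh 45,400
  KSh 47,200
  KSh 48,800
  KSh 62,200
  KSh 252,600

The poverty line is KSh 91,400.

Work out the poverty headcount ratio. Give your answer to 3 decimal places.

8 of the 9 people have income below KSh 91,400.
H = 8/9 = 0.889.

0.889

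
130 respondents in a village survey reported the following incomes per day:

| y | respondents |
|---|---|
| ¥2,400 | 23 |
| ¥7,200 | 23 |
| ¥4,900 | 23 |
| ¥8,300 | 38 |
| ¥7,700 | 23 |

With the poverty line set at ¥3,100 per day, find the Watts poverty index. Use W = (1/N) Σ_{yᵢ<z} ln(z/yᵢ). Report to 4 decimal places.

Poor units: 23×¥2,400 (q = 23 of N = 130).
ln(z/y) terms: ln(3100/2400) = 0.2559 (×23).
W = 5.886468 / 130 = 0.0453.

0.0453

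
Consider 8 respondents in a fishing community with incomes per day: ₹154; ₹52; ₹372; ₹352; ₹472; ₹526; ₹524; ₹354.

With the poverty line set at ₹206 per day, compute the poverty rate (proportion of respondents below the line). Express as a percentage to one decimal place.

2 of the 8 respondents have income below ₹206.
H = 2/8 = 25.0%.

25.0%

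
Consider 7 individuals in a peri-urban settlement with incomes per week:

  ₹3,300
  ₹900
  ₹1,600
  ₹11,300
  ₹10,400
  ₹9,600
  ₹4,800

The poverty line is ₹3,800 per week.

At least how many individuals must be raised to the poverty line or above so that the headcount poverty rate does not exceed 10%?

3

Currently q = 3 of N = 7 are below the line (H = 0.429).
A headcount ratio of at most 10% allows at most ⌊0.10 × 7⌋ = 0 poor individuals.
So at least 3 − 0 = 3 must be lifted.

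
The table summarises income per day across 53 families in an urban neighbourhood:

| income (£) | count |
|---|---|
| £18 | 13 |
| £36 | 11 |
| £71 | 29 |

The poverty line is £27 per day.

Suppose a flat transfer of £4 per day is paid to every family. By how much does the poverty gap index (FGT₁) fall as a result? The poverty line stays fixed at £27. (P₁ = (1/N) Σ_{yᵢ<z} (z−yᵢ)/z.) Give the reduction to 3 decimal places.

0.036

Before: below the line — 13×£18; poverty gap index (FGT₁) = 0.08176.
After the £4 transfer: below the line — 13×£22; poverty gap index (FGT₁) = 0.04542.
Reduction = 0.08176 − 0.04542 = 0.036.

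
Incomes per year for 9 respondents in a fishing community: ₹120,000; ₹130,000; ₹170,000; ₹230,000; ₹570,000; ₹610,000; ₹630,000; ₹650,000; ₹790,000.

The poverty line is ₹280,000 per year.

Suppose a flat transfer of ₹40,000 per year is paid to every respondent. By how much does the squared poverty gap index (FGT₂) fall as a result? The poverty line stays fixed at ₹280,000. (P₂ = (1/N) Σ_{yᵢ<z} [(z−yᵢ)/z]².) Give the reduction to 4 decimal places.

Before: below the line — ₹120,000, ₹130,000, ₹170,000, ₹230,000; squared poverty gap index (FGT₂) = 0.088861.
After the ₹40,000 transfer: below the line — ₹160,000, ₹170,000, ₹210,000, ₹270,000; squared poverty gap index (FGT₂) = 0.044643.
Reduction = 0.088861 − 0.044643 = 0.0442.

0.0442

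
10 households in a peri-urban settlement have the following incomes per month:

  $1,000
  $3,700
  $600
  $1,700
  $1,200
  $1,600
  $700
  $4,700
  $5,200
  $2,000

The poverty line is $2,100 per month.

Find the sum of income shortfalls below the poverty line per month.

$5,900

Below the line: $600, $700, $1,000, $1,200, $1,600, $1,700, $2,000 (q = 7 of N = 10).
Individual gaps: 2100−600 = 1500; 2100−700 = 1400; 2100−1000 = 1100; 2100−1200 = 900; 2100−1600 = 500; 2100−1700 = 400; 2100−2000 = 100.
Aggregate gap = $5,900.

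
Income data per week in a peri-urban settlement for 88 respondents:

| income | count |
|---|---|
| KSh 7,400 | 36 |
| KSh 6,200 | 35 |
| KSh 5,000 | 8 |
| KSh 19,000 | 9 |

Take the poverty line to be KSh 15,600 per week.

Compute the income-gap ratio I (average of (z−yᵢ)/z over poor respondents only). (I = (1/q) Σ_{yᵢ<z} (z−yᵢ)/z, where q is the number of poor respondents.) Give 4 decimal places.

Below z: 8×KSh 5,000, 35×KSh 6,200, 36×KSh 7,400 (q = 79 of N = 88).
Shortfall ratios (z−y)/z: 0.6795 (×8), 0.6026 (×35), 0.5256 (×36); sum = 45.448718.
The income-gap ratio divides by q (the poor only): 45.448718 / 79 = 0.5753.

0.5753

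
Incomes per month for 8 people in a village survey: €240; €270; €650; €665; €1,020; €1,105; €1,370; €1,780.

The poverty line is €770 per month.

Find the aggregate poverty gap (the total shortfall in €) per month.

€1,255

Below the line: €240, €270, €650, €665 (q = 4 of N = 8).
Individual gaps: 770−240 = 530; 770−270 = 500; 770−650 = 120; 770−665 = 105.
Aggregate gap = €1,255.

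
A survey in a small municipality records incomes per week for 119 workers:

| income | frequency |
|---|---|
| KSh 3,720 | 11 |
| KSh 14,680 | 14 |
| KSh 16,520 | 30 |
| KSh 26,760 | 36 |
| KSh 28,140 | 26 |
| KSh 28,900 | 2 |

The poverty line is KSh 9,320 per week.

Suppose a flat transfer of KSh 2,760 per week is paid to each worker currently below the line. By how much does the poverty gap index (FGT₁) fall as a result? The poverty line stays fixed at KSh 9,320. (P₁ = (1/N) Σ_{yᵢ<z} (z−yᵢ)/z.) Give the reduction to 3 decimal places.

0.027

Before: below the line — 11×KSh 3,720; poverty gap index (FGT₁) = 0.05554.
After the KSh 2,760 transfer: below the line — 11×KSh 6,480; poverty gap index (FGT₁) = 0.02817.
Reduction = 0.05554 − 0.02817 = 0.027.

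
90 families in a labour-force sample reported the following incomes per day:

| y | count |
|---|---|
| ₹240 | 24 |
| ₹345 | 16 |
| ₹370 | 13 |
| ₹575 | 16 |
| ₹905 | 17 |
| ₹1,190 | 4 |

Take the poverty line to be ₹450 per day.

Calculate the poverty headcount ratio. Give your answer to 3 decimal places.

0.589

53 of the 90 families have income below ₹450.
H = 53/90 = 0.589.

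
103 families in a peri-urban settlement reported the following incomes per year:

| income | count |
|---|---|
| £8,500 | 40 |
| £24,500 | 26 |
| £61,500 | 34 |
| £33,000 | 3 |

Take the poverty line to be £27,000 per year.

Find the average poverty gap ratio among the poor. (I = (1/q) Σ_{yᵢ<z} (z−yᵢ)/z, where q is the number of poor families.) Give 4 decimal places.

Below z: 40×£8,500, 26×£24,500 (q = 66 of N = 103).
Shortfall ratios (z−y)/z: 0.6852 (×40), 0.0926 (×26); sum = 29.814815.
I averages over the q = 66 poor units only: 29.814815 / 66 = 0.4517.

0.4517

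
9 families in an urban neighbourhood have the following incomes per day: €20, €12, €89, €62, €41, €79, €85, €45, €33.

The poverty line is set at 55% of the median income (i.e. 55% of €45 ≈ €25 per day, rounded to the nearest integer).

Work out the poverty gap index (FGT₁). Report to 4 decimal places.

0.0800

Below the line: €12, €20 (q = 2 of N = 9).
Gap ratios (z−y)/z: (25−12)/25 = 0.5200; (25−20)/25 = 0.2000.
Sum of shortfalls = 0.720000; P₁ averages over all N: 0.720000 / 9 = 0.0800.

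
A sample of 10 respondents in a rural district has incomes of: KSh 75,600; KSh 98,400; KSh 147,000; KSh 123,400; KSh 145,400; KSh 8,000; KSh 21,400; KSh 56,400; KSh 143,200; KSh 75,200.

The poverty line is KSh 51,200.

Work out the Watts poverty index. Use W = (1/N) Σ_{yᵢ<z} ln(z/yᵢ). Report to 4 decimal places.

Below the line: KSh 8,000, KSh 21,400 (q = 2 of N = 10).
Log shortfalls: ln(51200/8000) = 1.8563; ln(51200/21400) = 0.8723.
W = 2.728647 / 10 = 0.2729.

0.2729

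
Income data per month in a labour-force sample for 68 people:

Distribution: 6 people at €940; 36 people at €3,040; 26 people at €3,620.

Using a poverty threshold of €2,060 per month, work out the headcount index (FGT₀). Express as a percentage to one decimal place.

6 of the 68 people have income below €2,060.
H = 6/68 = 8.8%.

8.8%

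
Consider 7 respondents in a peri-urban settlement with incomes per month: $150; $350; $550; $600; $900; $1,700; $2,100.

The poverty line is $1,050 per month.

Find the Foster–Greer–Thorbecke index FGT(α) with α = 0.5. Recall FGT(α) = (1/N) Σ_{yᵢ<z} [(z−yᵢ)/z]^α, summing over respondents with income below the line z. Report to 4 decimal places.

0.4950

Incomes under z: $150, $350, $550, $600, $900 (q = 5 of N = 7).
Gap ratios (z−y)/z: (1050−150)/1050 = 0.8571; (1050−350)/1050 = 0.6667; (1050−550)/1050 = 0.4762; (1050−600)/1050 = 0.4286; (1050−900)/1050 = 0.1429.
Raised to α = 0.5: 0.92582; 0.81650; 0.69007; 0.65465; 0.37796.
Sum = 3.465000; FGT(0.5) = 3.465000 / 7 = 0.4950.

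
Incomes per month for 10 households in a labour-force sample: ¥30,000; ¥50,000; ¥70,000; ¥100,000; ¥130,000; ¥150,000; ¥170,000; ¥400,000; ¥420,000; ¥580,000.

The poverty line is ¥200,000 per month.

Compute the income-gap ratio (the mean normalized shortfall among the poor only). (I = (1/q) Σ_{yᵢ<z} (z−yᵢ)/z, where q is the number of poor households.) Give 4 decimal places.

Below z: ¥30,000, ¥50,000, ¥70,000, ¥100,000, ¥130,000, ¥150,000, ¥170,000 (q = 7 of N = 10).
Relative gaps: 0.8500, 0.7500, 0.6500, 0.5000, 0.3500, 0.2500, 0.1500; sum = 3.500000.
The income-gap ratio divides by q (the poor only): 3.500000 / 7 = 0.5000.

0.5000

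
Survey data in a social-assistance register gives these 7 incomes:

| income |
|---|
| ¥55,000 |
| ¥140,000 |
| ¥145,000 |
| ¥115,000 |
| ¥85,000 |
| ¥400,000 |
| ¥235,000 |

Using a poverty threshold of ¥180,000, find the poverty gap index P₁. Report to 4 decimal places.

Poor units: ¥55,000, ¥85,000, ¥115,000, ¥140,000, ¥145,000 (q = 5 of N = 7).
Normalized shortfalls: (180000−55000)/180000 = 0.6944; (180000−85000)/180000 = 0.5278; (180000−115000)/180000 = 0.3611; (180000−140000)/180000 = 0.2222; (180000−145000)/180000 = 0.1944.
Sum of shortfalls = 2.000000; P₁ averages over all N: 2.000000 / 7 = 0.2857.

0.2857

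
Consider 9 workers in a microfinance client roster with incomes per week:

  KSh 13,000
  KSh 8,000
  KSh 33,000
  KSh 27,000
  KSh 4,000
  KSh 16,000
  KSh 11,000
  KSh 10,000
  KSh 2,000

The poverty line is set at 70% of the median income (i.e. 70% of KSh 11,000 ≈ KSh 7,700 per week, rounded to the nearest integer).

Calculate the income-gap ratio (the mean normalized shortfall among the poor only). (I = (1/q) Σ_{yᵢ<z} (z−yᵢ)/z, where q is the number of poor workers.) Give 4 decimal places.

Below z: KSh 2,000, KSh 4,000 (q = 2 of N = 9).
Shortfall ratios (z−y)/z: 0.7403, 0.4805; sum = 1.220779.
I averages over the q = 2 poor units only: 1.220779 / 2 = 0.6104.

0.6104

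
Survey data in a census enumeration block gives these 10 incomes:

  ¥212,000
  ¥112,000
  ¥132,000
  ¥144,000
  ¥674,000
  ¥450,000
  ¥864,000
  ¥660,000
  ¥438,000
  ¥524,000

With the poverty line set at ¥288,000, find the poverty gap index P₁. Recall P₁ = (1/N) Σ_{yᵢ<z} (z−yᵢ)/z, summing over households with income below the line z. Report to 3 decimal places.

0.192

Poor units: ¥112,000, ¥132,000, ¥144,000, ¥212,000 (q = 4 of N = 10).
Normalized shortfalls: (288000−112000)/288000 = 0.6111; (288000−132000)/288000 = 0.5417; (288000−144000)/288000 = 0.5000; (288000−212000)/288000 = 0.2639.
Σ = 1.916667. Dividing by the full population N = 10 gives P₁ = 0.192.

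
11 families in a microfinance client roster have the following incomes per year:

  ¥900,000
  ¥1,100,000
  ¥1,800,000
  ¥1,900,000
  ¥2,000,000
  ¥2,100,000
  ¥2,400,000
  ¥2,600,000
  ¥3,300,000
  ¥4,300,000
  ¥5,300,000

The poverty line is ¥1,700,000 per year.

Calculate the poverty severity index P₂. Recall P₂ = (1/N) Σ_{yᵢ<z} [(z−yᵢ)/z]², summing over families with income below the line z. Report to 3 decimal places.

0.031

Incomes under z: ¥900,000, ¥1,100,000 (q = 2 of N = 11).
Normalized shortfalls: (1700000−900000)/1700000 = 0.4706; (1700000−1100000)/1700000 = 0.3529.
Squared: 0.2215; 0.1246.
Sum = 0.346021; P₂ = 0.346021 / 11 = 0.031.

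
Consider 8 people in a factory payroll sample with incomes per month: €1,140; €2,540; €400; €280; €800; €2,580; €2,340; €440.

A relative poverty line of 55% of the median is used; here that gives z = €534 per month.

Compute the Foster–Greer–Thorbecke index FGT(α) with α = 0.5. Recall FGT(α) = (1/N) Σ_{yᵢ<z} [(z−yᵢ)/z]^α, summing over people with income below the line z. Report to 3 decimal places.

0.201

Poor units: €280, €400, €440 (q = 3 of N = 8).
Relative gaps: (534−280)/534 = 0.4757; (534−400)/534 = 0.2509; (534−440)/534 = 0.1760.
Raised to α = 0.5: 0.68968; 0.50094; 0.41956.
Sum = 1.610172; FGT(0.5) = 1.610172 / 8 = 0.201.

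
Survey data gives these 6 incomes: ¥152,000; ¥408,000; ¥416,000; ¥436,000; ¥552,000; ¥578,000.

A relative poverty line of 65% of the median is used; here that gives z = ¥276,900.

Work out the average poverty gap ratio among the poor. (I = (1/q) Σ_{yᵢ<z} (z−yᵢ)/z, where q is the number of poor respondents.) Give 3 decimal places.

Poor units: ¥152,000 (q = 1 of N = 6).
Relative gaps: 0.4511; sum = 0.451065.
The income-gap ratio divides by q (the poor only): 0.451065 / 1 = 0.451.

0.451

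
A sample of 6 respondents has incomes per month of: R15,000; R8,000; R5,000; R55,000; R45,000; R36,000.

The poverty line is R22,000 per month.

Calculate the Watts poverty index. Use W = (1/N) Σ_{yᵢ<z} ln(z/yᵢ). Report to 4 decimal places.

0.4794

Incomes under z: R5,000, R8,000, R15,000 (q = 3 of N = 6).
Log shortfalls: ln(22000/5000) = 1.4816; ln(22000/8000) = 1.0116; ln(22000/15000) = 0.3830.
W = 2.876198 / 6 = 0.4794.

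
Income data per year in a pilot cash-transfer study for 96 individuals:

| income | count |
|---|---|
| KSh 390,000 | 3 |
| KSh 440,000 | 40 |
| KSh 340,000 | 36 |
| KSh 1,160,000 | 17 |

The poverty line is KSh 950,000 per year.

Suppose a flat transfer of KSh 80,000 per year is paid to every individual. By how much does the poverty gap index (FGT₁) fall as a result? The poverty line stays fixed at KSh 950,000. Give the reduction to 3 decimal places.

Before: below the line — 36×KSh 340,000, 3×KSh 390,000, 40×KSh 440,000; poverty gap index (FGT₁) = 0.48289.
After the KSh 80,000 transfer: below the line — 36×KSh 420,000, 3×KSh 470,000, 40×KSh 520,000; poverty gap index (FGT₁) = 0.41360.
Reduction = 0.48289 − 0.41360 = 0.069.

0.069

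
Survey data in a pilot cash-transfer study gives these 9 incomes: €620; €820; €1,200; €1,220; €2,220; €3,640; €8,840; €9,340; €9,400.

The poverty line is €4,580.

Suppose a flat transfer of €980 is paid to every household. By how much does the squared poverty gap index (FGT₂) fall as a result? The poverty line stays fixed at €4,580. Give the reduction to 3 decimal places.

Before: below the line — €620, €820, €1,200, €1,220, €2,220, €3,640; squared poverty gap index (FGT₂) = 0.31245.
After the €980 transfer: below the line — €1,600, €1,800, €2,180, €2,200, €3,200; squared poverty gap index (FGT₂) = 0.15858.
Reduction = 0.31245 − 0.15858 = 0.154.

0.154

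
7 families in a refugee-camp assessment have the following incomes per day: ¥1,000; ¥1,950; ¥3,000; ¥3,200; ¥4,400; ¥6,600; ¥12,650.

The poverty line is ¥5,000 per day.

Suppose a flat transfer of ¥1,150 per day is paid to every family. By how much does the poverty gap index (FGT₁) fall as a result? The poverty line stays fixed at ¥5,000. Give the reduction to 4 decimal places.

Before: below the line — ¥1,000, ¥1,950, ¥3,000, ¥3,200, ¥4,400; poverty gap index (FGT₁) = 0.327143.
After the ¥1,150 transfer: below the line — ¥2,150, ¥3,100, ¥4,150, ¥4,350; poverty gap index (FGT₁) = 0.178571.
Reduction = 0.327143 − 0.178571 = 0.1486.

0.1486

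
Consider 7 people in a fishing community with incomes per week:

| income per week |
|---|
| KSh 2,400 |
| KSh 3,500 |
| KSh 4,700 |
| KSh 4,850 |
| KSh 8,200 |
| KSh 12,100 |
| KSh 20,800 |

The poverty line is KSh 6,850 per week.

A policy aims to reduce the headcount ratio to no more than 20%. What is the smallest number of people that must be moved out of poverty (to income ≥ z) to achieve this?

Currently q = 4 of N = 7 are below the line (H = 0.571).
A headcount ratio of at most 20% allows at most ⌊0.20 × 7⌋ = 1 poor people.
So at least 4 − 1 = 3 must be lifted.

3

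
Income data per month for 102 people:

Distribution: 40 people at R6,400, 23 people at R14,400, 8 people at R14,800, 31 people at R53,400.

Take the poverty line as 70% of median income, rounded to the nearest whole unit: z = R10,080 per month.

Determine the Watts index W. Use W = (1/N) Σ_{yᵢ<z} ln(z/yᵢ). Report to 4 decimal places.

Below the line: 40×R6,400 (q = 40 of N = 102).
Log gaps: ln(10080/6400) = 0.4543 (×40).
W = 18.170211 / 102 = 0.1781.

0.1781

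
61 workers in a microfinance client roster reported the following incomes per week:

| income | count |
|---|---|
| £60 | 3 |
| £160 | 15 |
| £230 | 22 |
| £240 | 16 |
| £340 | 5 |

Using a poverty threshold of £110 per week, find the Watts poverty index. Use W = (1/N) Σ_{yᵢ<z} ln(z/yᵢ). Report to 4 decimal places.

0.0298

Below z: 3×£60 (q = 3 of N = 61).
Log shortfalls: ln(110/60) = 0.6061 (×3).
W = 1.818407 / 61 = 0.0298.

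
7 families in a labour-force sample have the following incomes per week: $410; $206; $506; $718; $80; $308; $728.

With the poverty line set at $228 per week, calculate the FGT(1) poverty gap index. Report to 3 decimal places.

0.107

Poor units: $80, $206 (q = 2 of N = 7).
Gap ratios (z−y)/z: (228−80)/228 = 0.6491; (228−206)/228 = 0.0965.
Sum of shortfalls = 0.745614; P₁ averages over all N: 0.745614 / 7 = 0.107.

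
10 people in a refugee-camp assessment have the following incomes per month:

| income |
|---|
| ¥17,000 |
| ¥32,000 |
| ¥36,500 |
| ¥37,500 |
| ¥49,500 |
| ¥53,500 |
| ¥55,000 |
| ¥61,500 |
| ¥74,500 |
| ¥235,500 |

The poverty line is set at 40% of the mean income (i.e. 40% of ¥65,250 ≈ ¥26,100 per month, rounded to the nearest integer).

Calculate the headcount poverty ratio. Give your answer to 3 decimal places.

0.100

1 of the 10 people have income below ¥26,100.
H = 1/10 = 0.100.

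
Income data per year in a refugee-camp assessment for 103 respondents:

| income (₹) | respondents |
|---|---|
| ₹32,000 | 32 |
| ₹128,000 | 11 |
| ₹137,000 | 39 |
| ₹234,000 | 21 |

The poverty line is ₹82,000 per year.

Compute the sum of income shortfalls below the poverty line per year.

Incomes under z: 32×₹32,000 (q = 32 of N = 103).
Individual gaps: 32×(82000−32000) = 1600000.
Aggregate gap = ₹1,600,000.

₹1,600,000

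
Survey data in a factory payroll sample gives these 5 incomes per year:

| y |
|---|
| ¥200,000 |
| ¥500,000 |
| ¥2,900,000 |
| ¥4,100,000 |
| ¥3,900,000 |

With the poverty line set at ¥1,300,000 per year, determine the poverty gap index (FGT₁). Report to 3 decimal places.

Below z: ¥200,000, ¥500,000 (q = 2 of N = 5).
Gap ratios (z−y)/z: (1300000−200000)/1300000 = 0.8462; (1300000−500000)/1300000 = 0.6154.
Σ = 1.461538. Dividing by the full population N = 5 gives P₁ = 0.292.

0.292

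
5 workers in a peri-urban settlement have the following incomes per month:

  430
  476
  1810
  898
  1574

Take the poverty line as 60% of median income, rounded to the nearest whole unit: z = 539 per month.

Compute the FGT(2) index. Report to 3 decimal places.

0.011

Poor units: 430, 476 (q = 2 of N = 5).
Shortfall ratios: (539−430)/539 = 0.2022; (539−476)/539 = 0.1169.
Squared: 0.0409; 0.0137.
Sum = 0.054557; P₂ = 0.054557 / 5 = 0.011.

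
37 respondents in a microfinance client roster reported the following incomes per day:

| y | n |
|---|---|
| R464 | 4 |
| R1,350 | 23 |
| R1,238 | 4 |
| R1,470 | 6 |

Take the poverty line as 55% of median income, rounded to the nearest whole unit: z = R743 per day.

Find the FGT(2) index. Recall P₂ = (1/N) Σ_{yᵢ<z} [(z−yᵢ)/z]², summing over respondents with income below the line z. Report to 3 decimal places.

Below the line: 4×R464 (q = 4 of N = 37).
Gap ratios (z−y)/z: (743−464)/743 = 0.3755 (×4).
Squared: 0.1410 (×4).
Sum = 0.564015; P₂ = 0.564015 / 37 = 0.015.

0.015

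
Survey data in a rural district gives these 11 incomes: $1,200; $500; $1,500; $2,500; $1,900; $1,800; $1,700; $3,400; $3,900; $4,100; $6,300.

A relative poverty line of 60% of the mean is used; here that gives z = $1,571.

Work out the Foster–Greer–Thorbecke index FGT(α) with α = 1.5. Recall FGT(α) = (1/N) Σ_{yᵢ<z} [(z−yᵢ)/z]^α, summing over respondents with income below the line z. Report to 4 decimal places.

0.0625

Incomes under z: $500, $1,200, $1,500 (q = 3 of N = 11).
Gap ratios (z−y)/z: (1571−500)/1571 = 0.6817; (1571−1200)/1571 = 0.2362; (1571−1500)/1571 = 0.0452.
Raised to α = 1.5: 0.56289; 0.11476; 0.00961.
Sum = 0.687255; FGT(1.5) = 0.687255 / 11 = 0.0625.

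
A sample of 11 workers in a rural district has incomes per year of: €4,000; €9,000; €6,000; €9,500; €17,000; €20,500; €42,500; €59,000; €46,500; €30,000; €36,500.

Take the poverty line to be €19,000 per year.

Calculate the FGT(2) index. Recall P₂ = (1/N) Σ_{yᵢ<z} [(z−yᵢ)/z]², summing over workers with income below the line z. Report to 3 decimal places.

0.148

Incomes under z: €4,000, €6,000, €9,000, €9,500, €17,000 (q = 5 of N = 11).
Shortfall ratios: (19000−4000)/19000 = 0.7895; (19000−6000)/19000 = 0.6842; (19000−9000)/19000 = 0.5263; (19000−9500)/19000 = 0.5000; (19000−17000)/19000 = 0.1053.
Squared: 0.6233; 0.4681; 0.2770; 0.2500; 0.0111.
Sum = 1.629501; P₂ = 1.629501 / 11 = 0.148.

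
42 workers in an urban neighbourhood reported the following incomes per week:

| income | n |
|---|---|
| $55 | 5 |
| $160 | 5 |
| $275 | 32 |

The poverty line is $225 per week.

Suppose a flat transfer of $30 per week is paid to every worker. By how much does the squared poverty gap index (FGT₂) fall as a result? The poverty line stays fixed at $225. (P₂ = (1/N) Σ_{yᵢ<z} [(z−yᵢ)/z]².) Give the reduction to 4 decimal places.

0.0289

Before: below the line — 5×$55, 5×$160; squared poverty gap index (FGT₂) = 0.077895.
After the $30 transfer: below the line — 5×$85, 5×$190; squared poverty gap index (FGT₂) = 0.048971.
Reduction = 0.077895 − 0.048971 = 0.0289.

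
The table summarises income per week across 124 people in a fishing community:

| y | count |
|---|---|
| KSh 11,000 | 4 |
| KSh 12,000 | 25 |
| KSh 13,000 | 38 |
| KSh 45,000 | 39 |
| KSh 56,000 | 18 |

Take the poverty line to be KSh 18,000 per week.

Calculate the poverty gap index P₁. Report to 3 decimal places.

0.165

Incomes under z: 4×KSh 11,000, 25×KSh 12,000, 38×KSh 13,000 (q = 67 of N = 124).
Normalized shortfalls: (18000−11000)/18000 = 0.3889 (×4); (18000−12000)/18000 = 0.3333 (×25); (18000−13000)/18000 = 0.2778 (×38).
Σ = 20.444444. Dividing by the full population N = 124 gives P₁ = 0.165.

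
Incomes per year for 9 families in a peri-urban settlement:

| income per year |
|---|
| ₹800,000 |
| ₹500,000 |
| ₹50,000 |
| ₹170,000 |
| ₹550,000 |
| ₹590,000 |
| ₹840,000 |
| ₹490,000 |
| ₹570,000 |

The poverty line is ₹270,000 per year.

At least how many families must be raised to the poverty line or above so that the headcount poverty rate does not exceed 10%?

2 of the 9 families are poor, so H = 2/9 = 0.222.
A headcount ratio of at most 10% allows at most ⌊0.10 × 9⌋ = 0 poor families.
So at least 2 − 0 = 2 must be lifted.

2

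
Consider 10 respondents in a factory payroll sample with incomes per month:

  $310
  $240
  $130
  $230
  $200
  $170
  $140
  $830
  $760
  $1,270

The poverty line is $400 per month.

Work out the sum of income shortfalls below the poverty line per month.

Below the line: $130, $140, $170, $200, $230, $240, $310 (q = 7 of N = 10).
Individual gaps: 400−130 = 270; 400−140 = 260; 400−170 = 230; 400−200 = 200; 400−230 = 170; 400−240 = 160; 400−310 = 90.
Aggregate gap = $1,380.

$1,380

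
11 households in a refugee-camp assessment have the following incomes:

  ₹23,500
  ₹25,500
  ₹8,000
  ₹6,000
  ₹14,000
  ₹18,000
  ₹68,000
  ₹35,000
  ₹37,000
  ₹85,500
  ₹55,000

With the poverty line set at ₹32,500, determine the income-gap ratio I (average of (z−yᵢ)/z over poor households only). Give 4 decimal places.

Below z: ₹6,000, ₹8,000, ₹14,000, ₹18,000, ₹23,500, ₹25,500 (q = 6 of N = 11).
Shortfall ratios (z−y)/z: 0.8154, 0.7538, 0.5692, 0.4462, 0.2769, 0.2154; sum = 3.076923.
I averages over the q = 6 poor units only: 3.076923 / 6 = 0.5128.

0.5128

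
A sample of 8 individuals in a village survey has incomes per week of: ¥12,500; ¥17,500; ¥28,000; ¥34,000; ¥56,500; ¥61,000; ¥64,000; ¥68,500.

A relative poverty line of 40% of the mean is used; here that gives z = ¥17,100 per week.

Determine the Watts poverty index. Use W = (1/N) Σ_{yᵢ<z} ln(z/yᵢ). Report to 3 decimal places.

0.039

Below the line: ¥12,500 (q = 1 of N = 8).
Log gaps: ln(17100/12500) = 0.3133.
W = 0.313350 / 8 = 0.039.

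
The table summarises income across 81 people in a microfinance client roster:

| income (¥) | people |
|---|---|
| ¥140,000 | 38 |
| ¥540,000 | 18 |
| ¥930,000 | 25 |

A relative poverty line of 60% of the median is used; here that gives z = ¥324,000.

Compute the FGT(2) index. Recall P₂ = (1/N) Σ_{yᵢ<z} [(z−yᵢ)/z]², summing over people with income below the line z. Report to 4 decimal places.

0.1513

Incomes under z: 38×¥140,000 (q = 38 of N = 81).
Shortfall ratios: (324000−140000)/324000 = 0.5679 (×38).
Squared: 0.3225 (×38).
Sum = 12.255449; P₂ = 12.255449 / 81 = 0.1513.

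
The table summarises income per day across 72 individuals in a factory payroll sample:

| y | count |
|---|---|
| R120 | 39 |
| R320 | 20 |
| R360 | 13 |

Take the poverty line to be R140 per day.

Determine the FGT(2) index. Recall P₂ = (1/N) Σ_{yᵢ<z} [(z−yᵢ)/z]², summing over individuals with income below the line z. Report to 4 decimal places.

Incomes under z: 39×R120 (q = 39 of N = 72).
Normalized shortfalls: (140−120)/140 = 0.1429 (×39).
Squared: 0.0204 (×39).
Sum = 0.795918; P₂ = 0.795918 / 72 = 0.0111.

0.0111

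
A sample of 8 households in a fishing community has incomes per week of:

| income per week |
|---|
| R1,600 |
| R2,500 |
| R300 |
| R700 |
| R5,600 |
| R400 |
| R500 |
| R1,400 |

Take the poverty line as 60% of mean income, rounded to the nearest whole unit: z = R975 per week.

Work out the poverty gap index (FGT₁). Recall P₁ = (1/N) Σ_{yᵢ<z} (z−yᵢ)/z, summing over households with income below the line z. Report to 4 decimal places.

Poor units: R300, R400, R500, R700 (q = 4 of N = 8).
Relative gaps: (975−300)/975 = 0.6923; (975−400)/975 = 0.5897; (975−500)/975 = 0.4872; (975−700)/975 = 0.2821.
Σ = 2.051282. Dividing by the full population N = 8 gives P₁ = 0.2564.

0.2564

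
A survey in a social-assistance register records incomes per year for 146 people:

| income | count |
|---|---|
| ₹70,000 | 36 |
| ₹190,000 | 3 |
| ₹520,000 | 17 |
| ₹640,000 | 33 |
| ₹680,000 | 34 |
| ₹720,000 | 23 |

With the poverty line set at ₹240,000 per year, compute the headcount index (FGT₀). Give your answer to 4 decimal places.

39 of the 146 people have income below ₹240,000.
H = 39/146 = 0.2671.

0.2671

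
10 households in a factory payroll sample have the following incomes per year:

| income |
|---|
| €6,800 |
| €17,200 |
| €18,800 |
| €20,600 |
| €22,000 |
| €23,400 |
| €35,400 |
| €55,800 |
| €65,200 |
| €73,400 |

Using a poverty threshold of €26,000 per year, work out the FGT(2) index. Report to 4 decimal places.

Below the line: €6,800, €17,200, €18,800, €20,600, €22,000, €23,400 (q = 6 of N = 10).
Relative gaps: (26000−6800)/26000 = 0.7385; (26000−17200)/26000 = 0.3385; (26000−18800)/26000 = 0.2769; (26000−20600)/26000 = 0.2077; (26000−22000)/26000 = 0.1538; (26000−23400)/26000 = 0.1000.
Squared: 0.5453; 0.1146; 0.0767; 0.0431; 0.0237; 0.0100.
Sum = 0.813373; P₂ = 0.813373 / 10 = 0.0813.

0.0813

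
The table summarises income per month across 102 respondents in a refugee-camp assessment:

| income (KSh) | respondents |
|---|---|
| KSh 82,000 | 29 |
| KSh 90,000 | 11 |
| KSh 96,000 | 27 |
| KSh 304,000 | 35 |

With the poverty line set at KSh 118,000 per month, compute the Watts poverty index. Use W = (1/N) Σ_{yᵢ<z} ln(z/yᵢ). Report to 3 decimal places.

0.187

Incomes under z: 29×KSh 82,000, 11×KSh 90,000, 27×KSh 96,000 (q = 67 of N = 102).
Log shortfalls: ln(118000/82000) = 0.3640 (×29); ln(118000/90000) = 0.2709 (×11); ln(118000/96000) = 0.2063 (×27).
W = 19.105704 / 102 = 0.187.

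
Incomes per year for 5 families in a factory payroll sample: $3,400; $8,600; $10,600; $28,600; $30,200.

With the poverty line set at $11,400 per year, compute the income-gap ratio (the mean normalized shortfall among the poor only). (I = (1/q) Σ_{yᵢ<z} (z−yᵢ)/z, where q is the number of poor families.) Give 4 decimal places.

0.3392

Below z: $3,400, $8,600, $10,600 (q = 3 of N = 5).
Relative gaps: 0.7018, 0.2456, 0.0702; sum = 1.017544.
I averages over the q = 3 poor units only: 1.017544 / 3 = 0.3392.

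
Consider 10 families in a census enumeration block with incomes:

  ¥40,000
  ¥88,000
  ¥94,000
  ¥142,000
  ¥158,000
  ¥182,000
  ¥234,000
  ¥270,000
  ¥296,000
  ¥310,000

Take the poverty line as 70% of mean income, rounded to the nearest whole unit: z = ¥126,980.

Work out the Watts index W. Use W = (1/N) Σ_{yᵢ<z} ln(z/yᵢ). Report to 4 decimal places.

0.1823

Below the line: ¥40,000, ¥88,000, ¥94,000 (q = 3 of N = 10).
Log gaps: ln(126980/40000) = 1.1552; ln(126980/88000) = 0.3667; ln(126980/94000) = 0.3007.
W = 1.822578 / 10 = 0.1823.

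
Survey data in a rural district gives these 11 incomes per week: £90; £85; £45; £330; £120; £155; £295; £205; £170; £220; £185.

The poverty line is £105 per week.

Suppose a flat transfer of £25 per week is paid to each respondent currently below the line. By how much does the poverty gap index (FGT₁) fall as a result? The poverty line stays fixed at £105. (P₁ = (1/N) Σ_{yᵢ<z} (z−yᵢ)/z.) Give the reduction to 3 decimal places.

Before: below the line — £45, £85, £90; poverty gap index (FGT₁) = 0.08225.
After the £25 transfer: below the line — £70; poverty gap index (FGT₁) = 0.03030.
Reduction = 0.08225 − 0.03030 = 0.052.

0.052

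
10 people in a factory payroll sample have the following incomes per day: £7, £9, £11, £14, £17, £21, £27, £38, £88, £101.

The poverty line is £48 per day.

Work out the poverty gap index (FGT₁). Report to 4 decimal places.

Incomes under z: £7, £9, £11, £14, £17, £21, £27, £38 (q = 8 of N = 10).
Shortfall ratios: (48−7)/48 = 0.8542; (48−9)/48 = 0.8125; (48−11)/48 = 0.7708; (48−14)/48 = 0.7083; (48−17)/48 = 0.6458; (48−21)/48 = 0.5625; (48−27)/48 = 0.4375; (48−38)/48 = 0.2083.
Σ = 5.000000. Dividing by the full population N = 10 gives P₁ = 0.5000.

0.5000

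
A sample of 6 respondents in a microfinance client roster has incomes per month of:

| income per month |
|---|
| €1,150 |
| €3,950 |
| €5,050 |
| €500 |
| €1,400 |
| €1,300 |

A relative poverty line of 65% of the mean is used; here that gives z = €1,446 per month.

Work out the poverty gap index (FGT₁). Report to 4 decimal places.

0.1653

Below the line: €500, €1,150, €1,300, €1,400 (q = 4 of N = 6).
Gap ratios (z−y)/z: (1446−500)/1446 = 0.6542; (1446−1150)/1446 = 0.2047; (1446−1300)/1446 = 0.1010; (1446−1400)/1446 = 0.0318.
Sum of shortfalls = 0.991701; P₁ averages over all N: 0.991701 / 6 = 0.1653.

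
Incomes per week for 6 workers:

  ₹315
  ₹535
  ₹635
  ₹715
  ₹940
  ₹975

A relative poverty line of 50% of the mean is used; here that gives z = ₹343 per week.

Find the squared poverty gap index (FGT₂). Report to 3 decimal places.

Below the line: ₹315 (q = 1 of N = 6).
Shortfall ratios: (343−315)/343 = 0.0816.
Squared: 0.0067.
Sum = 0.006664; P₂ = 0.006664 / 6 = 0.001.

0.001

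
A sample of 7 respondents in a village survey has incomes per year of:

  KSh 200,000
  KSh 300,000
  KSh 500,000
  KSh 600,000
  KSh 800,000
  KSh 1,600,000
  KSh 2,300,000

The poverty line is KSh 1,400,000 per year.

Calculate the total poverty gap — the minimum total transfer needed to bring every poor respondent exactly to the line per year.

Below the line: KSh 200,000, KSh 300,000, KSh 500,000, KSh 600,000, KSh 800,000 (q = 5 of N = 7).
Individual gaps: 1400000−200000 = 1200000; 1400000−300000 = 1100000; 1400000−500000 = 900000; 1400000−600000 = 800000; 1400000−800000 = 600000.
Aggregate gap = KSh 4,600,000.

KSh 4,600,000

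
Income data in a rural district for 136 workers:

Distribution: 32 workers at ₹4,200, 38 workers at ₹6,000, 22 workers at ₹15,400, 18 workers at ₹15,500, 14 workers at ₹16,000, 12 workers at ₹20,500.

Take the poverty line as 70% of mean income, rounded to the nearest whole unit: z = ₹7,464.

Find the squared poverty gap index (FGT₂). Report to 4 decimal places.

Below the line: 32×₹4,200, 38×₹6,000 (q = 70 of N = 136).
Relative gaps: (7464−4200)/7464 = 0.4373 (×32); (7464−6000)/7464 = 0.1961 (×38).
Squared: 0.1912 (×32); 0.0385 (×38).
Sum = 7.581291; P₂ = 7.581291 / 136 = 0.0557.

0.0557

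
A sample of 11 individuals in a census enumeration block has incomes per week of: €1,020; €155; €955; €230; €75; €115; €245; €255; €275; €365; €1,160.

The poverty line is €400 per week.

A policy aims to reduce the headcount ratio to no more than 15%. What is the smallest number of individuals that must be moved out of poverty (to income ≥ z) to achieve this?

7

Currently q = 8 of N = 11 are below the line (H = 0.727).
A headcount ratio of at most 15% allows at most ⌊0.15 × 11⌋ = 1 poor individuals.
So at least 8 − 1 = 7 must be lifted.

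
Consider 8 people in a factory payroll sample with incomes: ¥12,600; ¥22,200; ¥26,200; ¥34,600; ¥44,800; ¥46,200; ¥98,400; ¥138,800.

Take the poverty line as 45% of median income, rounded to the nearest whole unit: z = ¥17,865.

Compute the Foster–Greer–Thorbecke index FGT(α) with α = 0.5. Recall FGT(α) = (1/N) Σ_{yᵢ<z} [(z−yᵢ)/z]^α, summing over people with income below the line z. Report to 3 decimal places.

Incomes under z: ¥12,600 (q = 1 of N = 8).
Relative gaps: (17865−12600)/17865 = 0.2947.
Raised to α = 0.5: 0.54287.
Sum = 0.542872; FGT(0.5) = 0.542872 / 8 = 0.068.

0.068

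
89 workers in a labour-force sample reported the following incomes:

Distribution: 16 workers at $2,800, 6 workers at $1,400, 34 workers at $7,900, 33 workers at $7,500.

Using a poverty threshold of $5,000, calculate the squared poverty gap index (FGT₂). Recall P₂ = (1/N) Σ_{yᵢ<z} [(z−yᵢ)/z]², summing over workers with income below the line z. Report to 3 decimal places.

Below the line: 6×$1,400, 16×$2,800 (q = 22 of N = 89).
Shortfall ratios: (5000−1400)/5000 = 0.7200 (×6); (5000−2800)/5000 = 0.4400 (×16).
Squared: 0.5184 (×6); 0.1936 (×16).
Sum = 6.208000; P₂ = 6.208000 / 89 = 0.070.

0.070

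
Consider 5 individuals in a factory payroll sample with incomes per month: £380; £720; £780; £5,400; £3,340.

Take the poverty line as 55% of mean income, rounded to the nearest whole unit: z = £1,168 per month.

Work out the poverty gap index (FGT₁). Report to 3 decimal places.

Below the line: £380, £720, £780 (q = 3 of N = 5).
Relative gaps: (1168−380)/1168 = 0.6747; (1168−720)/1168 = 0.3836; (1168−780)/1168 = 0.3322.
Σ = 1.390411. Dividing by the full population N = 5 gives P₁ = 0.278.

0.278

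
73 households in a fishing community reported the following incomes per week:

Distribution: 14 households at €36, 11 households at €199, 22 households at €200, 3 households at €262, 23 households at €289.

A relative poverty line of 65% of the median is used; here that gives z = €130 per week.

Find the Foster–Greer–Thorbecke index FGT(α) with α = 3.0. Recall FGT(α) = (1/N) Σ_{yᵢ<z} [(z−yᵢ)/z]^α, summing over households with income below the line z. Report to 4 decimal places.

0.0725

Below the line: 14×€36 (q = 14 of N = 73).
Relative gaps: (130−36)/130 = 0.7231 (×14).
Raised to α = 3.0: 0.37805 (×14).
Sum = 5.292752; FGT(3.0) = 5.292752 / 73 = 0.0725.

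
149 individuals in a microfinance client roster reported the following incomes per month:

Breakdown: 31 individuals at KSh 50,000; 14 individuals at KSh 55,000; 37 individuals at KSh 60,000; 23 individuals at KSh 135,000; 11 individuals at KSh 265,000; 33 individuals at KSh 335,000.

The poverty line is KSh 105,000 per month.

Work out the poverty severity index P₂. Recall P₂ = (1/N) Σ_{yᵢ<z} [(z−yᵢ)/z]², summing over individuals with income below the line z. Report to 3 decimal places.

0.124

Poor units: 31×KSh 50,000, 14×KSh 55,000, 37×KSh 60,000 (q = 82 of N = 149).
Normalized shortfalls: (105000−50000)/105000 = 0.5238 (×31); (105000−55000)/105000 = 0.4762 (×14); (105000−60000)/105000 = 0.4286 (×37).
Squared: 0.2744 (×31); 0.2268 (×14); 0.1837 (×37).
Sum = 18.476190; P₂ = 18.476190 / 149 = 0.124.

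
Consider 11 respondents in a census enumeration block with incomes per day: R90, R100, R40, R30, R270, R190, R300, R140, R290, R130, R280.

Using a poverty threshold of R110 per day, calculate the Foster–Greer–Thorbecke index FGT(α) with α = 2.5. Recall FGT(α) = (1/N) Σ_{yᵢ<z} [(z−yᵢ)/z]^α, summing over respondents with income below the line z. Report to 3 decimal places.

Incomes under z: R30, R40, R90, R100 (q = 4 of N = 11).
Shortfall ratios: (110−30)/110 = 0.7273; (110−40)/110 = 0.6364; (110−90)/110 = 0.1818; (110−100)/110 = 0.0909.
Raised to α = 2.5: 0.45107; 0.32305; 0.01410; 0.00249.
Sum = 0.790702; FGT(2.5) = 0.790702 / 11 = 0.072.

0.072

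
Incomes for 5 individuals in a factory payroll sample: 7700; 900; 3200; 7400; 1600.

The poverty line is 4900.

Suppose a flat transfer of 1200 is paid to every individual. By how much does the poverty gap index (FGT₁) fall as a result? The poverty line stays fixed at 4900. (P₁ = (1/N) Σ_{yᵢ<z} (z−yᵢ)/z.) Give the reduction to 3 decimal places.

0.147

Before: below the line — 900, 1600, 3200; poverty gap index (FGT₁) = 0.36735.
After the 1200 transfer: below the line — 2100, 2800, 4400; poverty gap index (FGT₁) = 0.22041.
Reduction = 0.36735 − 0.22041 = 0.147.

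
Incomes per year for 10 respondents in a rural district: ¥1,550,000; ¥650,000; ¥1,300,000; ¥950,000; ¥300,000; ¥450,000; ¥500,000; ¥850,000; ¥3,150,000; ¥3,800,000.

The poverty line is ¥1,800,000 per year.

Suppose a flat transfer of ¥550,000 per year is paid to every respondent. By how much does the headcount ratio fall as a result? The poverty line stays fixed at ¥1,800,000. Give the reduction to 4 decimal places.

Before: below the line — ¥300,000, ¥450,000, ¥500,000, ¥650,000, ¥850,000, ¥950,000, ¥1,300,000, ¥1,550,000; headcount ratio = 0.800000.
After the ¥550,000 transfer: below the line — ¥850,000, ¥1,000,000, ¥1,050,000, ¥1,200,000, ¥1,400,000, ¥1,500,000; headcount ratio = 0.600000.
Reduction = 0.800000 − 0.600000 = 0.2000.

0.2000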